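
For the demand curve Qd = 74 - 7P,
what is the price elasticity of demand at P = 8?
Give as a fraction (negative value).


dQ/dP = -7
At P = 8: Q = 74 - 7*8 = 18
E = (dQ/dP)(P/Q) = (-7)(8/18) = -28/9

-28/9


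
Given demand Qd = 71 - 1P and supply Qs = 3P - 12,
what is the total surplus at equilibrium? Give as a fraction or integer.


Find equilibrium: 71 - 1P = 3P - 12
71 + 12 = 4P
P* = 83/4 = 83/4
Q* = 3*83/4 - 12 = 201/4
Inverse demand: P = 71 - Q/1, so P_max = 71
Inverse supply: P = 4 + Q/3, so P_min = 4
CS = (1/2) * 201/4 * (71 - 83/4) = 40401/32
PS = (1/2) * 201/4 * (83/4 - 4) = 13467/32
TS = CS + PS = 40401/32 + 13467/32 = 13467/8

13467/8


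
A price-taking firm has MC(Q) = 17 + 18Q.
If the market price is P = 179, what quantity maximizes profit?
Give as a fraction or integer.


In perfect competition, profit is maximized where P = MC.
179 = 17 + 18Q
162 = 18Q
Q* = 162/18 = 9

9


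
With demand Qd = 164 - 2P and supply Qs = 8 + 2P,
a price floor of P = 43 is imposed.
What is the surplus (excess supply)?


At P = 43:
Qd = 164 - 2*43 = 78
Qs = 8 + 2*43 = 94
Surplus = Qs - Qd = 94 - 78 = 16

16


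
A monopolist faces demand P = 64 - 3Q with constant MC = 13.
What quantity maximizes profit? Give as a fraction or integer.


TR = P*Q = (64 - 3Q)Q = 64Q - 3Q^2
MR = dTR/dQ = 64 - 6Q
Set MR = MC:
64 - 6Q = 13
51 = 6Q
Q* = 51/6 = 17/2

17/2


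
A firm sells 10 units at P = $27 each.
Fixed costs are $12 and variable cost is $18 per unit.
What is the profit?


Total Revenue = P * Q = 27 * 10 = $270
Total Cost = FC + VC*Q = 12 + 18*10 = $192
Profit = TR - TC = 270 - 192 = $78

$78


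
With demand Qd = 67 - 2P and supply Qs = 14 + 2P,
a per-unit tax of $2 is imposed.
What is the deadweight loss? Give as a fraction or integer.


Pre-tax equilibrium quantity: Q* = 81/2
Post-tax equilibrium quantity: Q_tax = 77/2
Reduction in quantity: Q* - Q_tax = 2
DWL = (1/2) * tax * (Q* - Q_tax)
DWL = (1/2) * 2 * 2 = 2

2


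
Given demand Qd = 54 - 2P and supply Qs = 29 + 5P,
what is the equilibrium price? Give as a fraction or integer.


At equilibrium, Qd = Qs.
54 - 2P = 29 + 5P
54 - 29 = 2P + 5P
25 = 7P
P* = 25/7 = 25/7

25/7


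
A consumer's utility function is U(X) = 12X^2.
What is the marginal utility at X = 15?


MU = dU/dX = 12*2*X^(2-1)
MU = 24*X^1
At X = 15:
MU = 24 * 15^1
MU = 24 * 15 = 360

360


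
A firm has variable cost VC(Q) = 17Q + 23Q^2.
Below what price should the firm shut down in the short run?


AVC(Q) = VC(Q)/Q = 17 + 23Q
AVC is increasing in Q, so minimum AVC is at Q -> 0+.
Min AVC = 17
The firm should shut down if P < 17.

17


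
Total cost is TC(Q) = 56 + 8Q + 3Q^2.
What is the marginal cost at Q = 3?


MC = dTC/dQ = 8 + 2*3*Q
At Q = 3:
MC = 8 + 6*3
MC = 8 + 18 = 26

26


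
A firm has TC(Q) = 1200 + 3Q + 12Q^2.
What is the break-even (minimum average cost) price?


AC(Q) = 1200/Q + 3 + 12Q
To minimize: dAC/dQ = -1200/Q^2 + 12 = 0
Q^2 = 1200/12 = 100
Q* = 10
Min AC = 1200/10 + 3 + 12*10
Min AC = 120 + 3 + 120 = 243

243


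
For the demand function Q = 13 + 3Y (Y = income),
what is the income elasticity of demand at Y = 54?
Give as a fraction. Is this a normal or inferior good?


dQ/dY = 3
At Y = 54: Q = 13 + 3*54 = 175
Ey = (dQ/dY)(Y/Q) = 3 * 54 / 175 = 162/175
Since Ey > 0, this is a normal good.

162/175 (normal good)


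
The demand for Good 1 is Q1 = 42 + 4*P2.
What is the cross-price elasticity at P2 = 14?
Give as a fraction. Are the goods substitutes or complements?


dQ1/dP2 = 4
At P2 = 14: Q1 = 42 + 4*14 = 98
Exy = (dQ1/dP2)(P2/Q1) = 4 * 14 / 98 = 4/7
Since Exy > 0, the goods are substitutes.

4/7 (substitutes)


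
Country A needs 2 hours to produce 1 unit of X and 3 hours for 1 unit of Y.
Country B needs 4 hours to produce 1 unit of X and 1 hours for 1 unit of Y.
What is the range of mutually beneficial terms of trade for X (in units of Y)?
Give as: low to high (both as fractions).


Opportunity cost of X for Country A = hours_X / hours_Y = 2/3 = 2/3 units of Y
Opportunity cost of X for Country B = hours_X / hours_Y = 4/1 = 4 units of Y
Terms of trade must be between the two opportunity costs.
Range: 2/3 to 4

2/3 to 4


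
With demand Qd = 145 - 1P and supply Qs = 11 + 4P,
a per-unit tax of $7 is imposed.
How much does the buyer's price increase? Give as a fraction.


With a per-unit tax, the buyer's price increase depends on relative slopes.
Supply slope: d = 4, Demand slope: b = 1
Buyer's price increase = d * tax / (b + d)
= 4 * 7 / (1 + 4)
= 28 / 5 = 28/5

28/5


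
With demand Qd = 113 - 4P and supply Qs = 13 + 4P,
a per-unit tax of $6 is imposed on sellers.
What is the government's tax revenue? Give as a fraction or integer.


With tax on sellers, new supply: Qs' = 13 + 4(P - 6)
= 4P - 11
New equilibrium quantity:
Q_new = 51
Tax revenue = tax * Q_new = 6 * 51 = 306

306


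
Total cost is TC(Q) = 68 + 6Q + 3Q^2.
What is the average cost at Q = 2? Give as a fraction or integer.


TC(2) = 68 + 6*2 + 3*2^2
TC(2) = 68 + 12 + 12 = 92
AC = TC/Q = 92/2 = 46

46


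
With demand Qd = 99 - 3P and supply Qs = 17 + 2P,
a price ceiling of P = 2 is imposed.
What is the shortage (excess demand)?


At P = 2:
Qd = 99 - 3*2 = 93
Qs = 17 + 2*2 = 21
Shortage = Qd - Qs = 93 - 21 = 72

72


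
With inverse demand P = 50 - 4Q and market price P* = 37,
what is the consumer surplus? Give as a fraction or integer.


Maximum willingness to pay (at Q=0): P_max = 50
Quantity demanded at P* = 37:
Q* = (50 - 37)/4 = 13/4
CS = (1/2) * Q* * (P_max - P*)
CS = (1/2) * 13/4 * (50 - 37)
CS = (1/2) * 13/4 * 13 = 169/8

169/8


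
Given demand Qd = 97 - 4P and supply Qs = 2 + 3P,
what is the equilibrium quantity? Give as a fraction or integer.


First find equilibrium price:
97 - 4P = 2 + 3P
P* = 95/7 = 95/7
Then substitute into demand:
Q* = 97 - 4 * 95/7 = 299/7

299/7


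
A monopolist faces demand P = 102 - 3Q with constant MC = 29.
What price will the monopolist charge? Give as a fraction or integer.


MR = 102 - 6Q
Set MR = MC: 102 - 6Q = 29
Q* = 73/6
Substitute into demand:
P* = 102 - 3*73/6 = 131/2

131/2


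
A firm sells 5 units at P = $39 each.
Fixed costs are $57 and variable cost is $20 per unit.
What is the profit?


Total Revenue = P * Q = 39 * 5 = $195
Total Cost = FC + VC*Q = 57 + 20*5 = $157
Profit = TR - TC = 195 - 157 = $38

$38


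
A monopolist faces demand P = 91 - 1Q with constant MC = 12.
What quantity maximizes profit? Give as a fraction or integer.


TR = P*Q = (91 - 1Q)Q = 91Q - 1Q^2
MR = dTR/dQ = 91 - 2Q
Set MR = MC:
91 - 2Q = 12
79 = 2Q
Q* = 79/2 = 79/2

79/2


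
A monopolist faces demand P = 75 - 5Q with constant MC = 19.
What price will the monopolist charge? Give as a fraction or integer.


MR = 75 - 10Q
Set MR = MC: 75 - 10Q = 19
Q* = 28/5
Substitute into demand:
P* = 75 - 5*28/5 = 47

47


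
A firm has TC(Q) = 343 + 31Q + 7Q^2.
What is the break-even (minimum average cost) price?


AC(Q) = 343/Q + 31 + 7Q
To minimize: dAC/dQ = -343/Q^2 + 7 = 0
Q^2 = 343/7 = 49
Q* = 7
Min AC = 343/7 + 31 + 7*7
Min AC = 49 + 31 + 49 = 129

129


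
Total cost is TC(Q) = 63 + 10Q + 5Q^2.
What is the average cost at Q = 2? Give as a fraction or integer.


TC(2) = 63 + 10*2 + 5*2^2
TC(2) = 63 + 20 + 20 = 103
AC = TC/Q = 103/2 = 103/2

103/2


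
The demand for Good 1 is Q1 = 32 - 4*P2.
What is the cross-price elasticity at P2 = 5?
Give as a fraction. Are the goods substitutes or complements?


dQ1/dP2 = -4
At P2 = 5: Q1 = 32 - 4*5 = 12
Exy = (dQ1/dP2)(P2/Q1) = -4 * 5 / 12 = -5/3
Since Exy < 0, the goods are complements.

-5/3 (complements)


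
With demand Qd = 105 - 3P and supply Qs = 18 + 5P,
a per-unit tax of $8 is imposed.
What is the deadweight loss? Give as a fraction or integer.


Pre-tax equilibrium quantity: Q* = 579/8
Post-tax equilibrium quantity: Q_tax = 459/8
Reduction in quantity: Q* - Q_tax = 15
DWL = (1/2) * tax * (Q* - Q_tax)
DWL = (1/2) * 8 * 15 = 60

60


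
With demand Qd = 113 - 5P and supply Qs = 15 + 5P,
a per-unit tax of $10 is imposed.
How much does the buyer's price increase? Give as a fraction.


With a per-unit tax, the buyer's price increase depends on relative slopes.
Supply slope: d = 5, Demand slope: b = 5
Buyer's price increase = d * tax / (b + d)
= 5 * 10 / (5 + 5)
= 50 / 10 = 5

5


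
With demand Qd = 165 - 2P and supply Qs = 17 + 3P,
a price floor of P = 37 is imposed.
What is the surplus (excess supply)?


At P = 37:
Qd = 165 - 2*37 = 91
Qs = 17 + 3*37 = 128
Surplus = Qs - Qd = 128 - 91 = 37

37


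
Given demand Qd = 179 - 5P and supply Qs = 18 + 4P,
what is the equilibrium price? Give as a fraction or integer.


At equilibrium, Qd = Qs.
179 - 5P = 18 + 4P
179 - 18 = 5P + 4P
161 = 9P
P* = 161/9 = 161/9

161/9


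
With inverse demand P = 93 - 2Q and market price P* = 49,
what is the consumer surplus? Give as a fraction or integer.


Maximum willingness to pay (at Q=0): P_max = 93
Quantity demanded at P* = 49:
Q* = (93 - 49)/2 = 22
CS = (1/2) * Q* * (P_max - P*)
CS = (1/2) * 22 * (93 - 49)
CS = (1/2) * 22 * 44 = 484

484


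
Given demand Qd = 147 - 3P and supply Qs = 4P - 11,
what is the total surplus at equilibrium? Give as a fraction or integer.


Find equilibrium: 147 - 3P = 4P - 11
147 + 11 = 7P
P* = 158/7 = 158/7
Q* = 4*158/7 - 11 = 555/7
Inverse demand: P = 49 - Q/3, so P_max = 49
Inverse supply: P = 11/4 + Q/4, so P_min = 11/4
CS = (1/2) * 555/7 * (49 - 158/7) = 102675/98
PS = (1/2) * 555/7 * (158/7 - 11/4) = 308025/392
TS = CS + PS = 102675/98 + 308025/392 = 102675/56

102675/56


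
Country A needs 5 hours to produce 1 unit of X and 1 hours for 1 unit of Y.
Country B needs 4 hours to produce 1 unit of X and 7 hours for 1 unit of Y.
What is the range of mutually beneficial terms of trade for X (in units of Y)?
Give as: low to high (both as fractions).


Opportunity cost of X for Country A = hours_X / hours_Y = 5/1 = 5 units of Y
Opportunity cost of X for Country B = hours_X / hours_Y = 4/7 = 4/7 units of Y
Terms of trade must be between the two opportunity costs.
Range: 4/7 to 5

4/7 to 5


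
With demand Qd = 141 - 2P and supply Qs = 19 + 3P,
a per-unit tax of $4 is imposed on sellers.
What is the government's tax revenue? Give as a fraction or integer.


With tax on sellers, new supply: Qs' = 19 + 3(P - 4)
= 7 + 3P
New equilibrium quantity:
Q_new = 437/5
Tax revenue = tax * Q_new = 4 * 437/5 = 1748/5

1748/5


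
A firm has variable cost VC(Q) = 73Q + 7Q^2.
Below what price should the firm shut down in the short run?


AVC(Q) = VC(Q)/Q = 73 + 7Q
AVC is increasing in Q, so minimum AVC is at Q -> 0+.
Min AVC = 73
The firm should shut down if P < 73.

73


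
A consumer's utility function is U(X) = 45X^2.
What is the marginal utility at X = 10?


MU = dU/dX = 45*2*X^(2-1)
MU = 90*X^1
At X = 10:
MU = 90 * 10^1
MU = 90 * 10 = 900

900


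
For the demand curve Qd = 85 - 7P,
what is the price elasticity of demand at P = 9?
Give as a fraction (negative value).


dQ/dP = -7
At P = 9: Q = 85 - 7*9 = 22
E = (dQ/dP)(P/Q) = (-7)(9/22) = -63/22

-63/22


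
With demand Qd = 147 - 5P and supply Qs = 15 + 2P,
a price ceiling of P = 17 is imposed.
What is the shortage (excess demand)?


At P = 17:
Qd = 147 - 5*17 = 62
Qs = 15 + 2*17 = 49
Shortage = Qd - Qs = 62 - 49 = 13

13


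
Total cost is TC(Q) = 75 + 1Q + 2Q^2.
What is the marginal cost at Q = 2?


MC = dTC/dQ = 1 + 2*2*Q
At Q = 2:
MC = 1 + 4*2
MC = 1 + 8 = 9

9


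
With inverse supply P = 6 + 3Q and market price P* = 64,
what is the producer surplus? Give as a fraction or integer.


Minimum supply price (at Q=0): P_min = 6
Quantity supplied at P* = 64:
Q* = (64 - 6)/3 = 58/3
PS = (1/2) * Q* * (P* - P_min)
PS = (1/2) * 58/3 * (64 - 6)
PS = (1/2) * 58/3 * 58 = 1682/3

1682/3


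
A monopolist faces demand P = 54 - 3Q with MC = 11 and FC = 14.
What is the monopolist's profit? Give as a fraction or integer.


MR = MC: 54 - 6Q = 11
Q* = 43/6
P* = 54 - 3*43/6 = 65/2
Profit = (P* - MC)*Q* - FC
= (65/2 - 11)*43/6 - 14
= 43/2*43/6 - 14
= 1849/12 - 14 = 1681/12

1681/12


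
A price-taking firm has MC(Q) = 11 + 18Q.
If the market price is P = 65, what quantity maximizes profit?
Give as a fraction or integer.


In perfect competition, profit is maximized where P = MC.
65 = 11 + 18Q
54 = 18Q
Q* = 54/18 = 3

3


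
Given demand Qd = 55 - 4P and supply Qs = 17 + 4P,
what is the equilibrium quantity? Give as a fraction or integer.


First find equilibrium price:
55 - 4P = 17 + 4P
P* = 38/8 = 19/4
Then substitute into demand:
Q* = 55 - 4 * 19/4 = 36

36


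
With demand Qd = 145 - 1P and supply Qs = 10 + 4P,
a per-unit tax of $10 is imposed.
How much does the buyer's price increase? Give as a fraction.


With a per-unit tax, the buyer's price increase depends on relative slopes.
Supply slope: d = 4, Demand slope: b = 1
Buyer's price increase = d * tax / (b + d)
= 4 * 10 / (1 + 4)
= 40 / 5 = 8

8


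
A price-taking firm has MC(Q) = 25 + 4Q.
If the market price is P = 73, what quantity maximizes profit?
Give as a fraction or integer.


In perfect competition, profit is maximized where P = MC.
73 = 25 + 4Q
48 = 4Q
Q* = 48/4 = 12

12


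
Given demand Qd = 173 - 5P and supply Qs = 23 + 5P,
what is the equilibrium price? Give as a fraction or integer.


At equilibrium, Qd = Qs.
173 - 5P = 23 + 5P
173 - 23 = 5P + 5P
150 = 10P
P* = 150/10 = 15

15


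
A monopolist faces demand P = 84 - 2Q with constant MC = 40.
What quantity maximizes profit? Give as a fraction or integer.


TR = P*Q = (84 - 2Q)Q = 84Q - 2Q^2
MR = dTR/dQ = 84 - 4Q
Set MR = MC:
84 - 4Q = 40
44 = 4Q
Q* = 44/4 = 11

11


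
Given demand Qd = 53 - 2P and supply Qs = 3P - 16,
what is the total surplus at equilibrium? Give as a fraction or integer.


Find equilibrium: 53 - 2P = 3P - 16
53 + 16 = 5P
P* = 69/5 = 69/5
Q* = 3*69/5 - 16 = 127/5
Inverse demand: P = 53/2 - Q/2, so P_max = 53/2
Inverse supply: P = 16/3 + Q/3, so P_min = 16/3
CS = (1/2) * 127/5 * (53/2 - 69/5) = 16129/100
PS = (1/2) * 127/5 * (69/5 - 16/3) = 16129/150
TS = CS + PS = 16129/100 + 16129/150 = 16129/60

16129/60


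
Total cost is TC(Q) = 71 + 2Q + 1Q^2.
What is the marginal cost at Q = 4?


MC = dTC/dQ = 2 + 2*1*Q
At Q = 4:
MC = 2 + 2*4
MC = 2 + 8 = 10

10


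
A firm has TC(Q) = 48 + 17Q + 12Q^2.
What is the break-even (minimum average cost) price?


AC(Q) = 48/Q + 17 + 12Q
To minimize: dAC/dQ = -48/Q^2 + 12 = 0
Q^2 = 48/12 = 4
Q* = 2
Min AC = 48/2 + 17 + 12*2
Min AC = 24 + 17 + 24 = 65

65


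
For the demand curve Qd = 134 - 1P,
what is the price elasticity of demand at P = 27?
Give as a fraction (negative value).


dQ/dP = -1
At P = 27: Q = 134 - 1*27 = 107
E = (dQ/dP)(P/Q) = (-1)(27/107) = -27/107

-27/107


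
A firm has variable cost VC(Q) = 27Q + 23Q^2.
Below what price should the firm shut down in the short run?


AVC(Q) = VC(Q)/Q = 27 + 23Q
AVC is increasing in Q, so minimum AVC is at Q -> 0+.
Min AVC = 27
The firm should shut down if P < 27.

27


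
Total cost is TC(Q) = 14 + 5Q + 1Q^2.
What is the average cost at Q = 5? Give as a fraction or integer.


TC(5) = 14 + 5*5 + 1*5^2
TC(5) = 14 + 25 + 25 = 64
AC = TC/Q = 64/5 = 64/5

64/5


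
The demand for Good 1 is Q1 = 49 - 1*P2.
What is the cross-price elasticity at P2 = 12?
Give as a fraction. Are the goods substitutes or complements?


dQ1/dP2 = -1
At P2 = 12: Q1 = 49 - 1*12 = 37
Exy = (dQ1/dP2)(P2/Q1) = -1 * 12 / 37 = -12/37
Since Exy < 0, the goods are complements.

-12/37 (complements)


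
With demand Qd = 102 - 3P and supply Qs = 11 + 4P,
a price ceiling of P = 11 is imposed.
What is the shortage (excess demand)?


At P = 11:
Qd = 102 - 3*11 = 69
Qs = 11 + 4*11 = 55
Shortage = Qd - Qs = 69 - 55 = 14

14


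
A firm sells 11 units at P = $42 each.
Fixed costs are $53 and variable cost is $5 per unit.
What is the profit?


Total Revenue = P * Q = 42 * 11 = $462
Total Cost = FC + VC*Q = 53 + 5*11 = $108
Profit = TR - TC = 462 - 108 = $354

$354


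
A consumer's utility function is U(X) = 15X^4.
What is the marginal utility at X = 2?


MU = dU/dX = 15*4*X^(4-1)
MU = 60*X^3
At X = 2:
MU = 60 * 2^3
MU = 60 * 8 = 480

480


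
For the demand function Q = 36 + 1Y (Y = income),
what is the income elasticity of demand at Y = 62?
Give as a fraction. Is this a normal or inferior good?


dQ/dY = 1
At Y = 62: Q = 36 + 1*62 = 98
Ey = (dQ/dY)(Y/Q) = 1 * 62 / 98 = 31/49
Since Ey > 0, this is a normal good.

31/49 (normal good)


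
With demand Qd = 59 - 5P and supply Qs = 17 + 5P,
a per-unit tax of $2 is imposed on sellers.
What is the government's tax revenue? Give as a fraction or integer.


With tax on sellers, new supply: Qs' = 17 + 5(P - 2)
= 7 + 5P
New equilibrium quantity:
Q_new = 33
Tax revenue = tax * Q_new = 2 * 33 = 66

66


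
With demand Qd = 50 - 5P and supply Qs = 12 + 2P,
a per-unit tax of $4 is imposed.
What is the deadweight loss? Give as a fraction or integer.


Pre-tax equilibrium quantity: Q* = 160/7
Post-tax equilibrium quantity: Q_tax = 120/7
Reduction in quantity: Q* - Q_tax = 40/7
DWL = (1/2) * tax * (Q* - Q_tax)
DWL = (1/2) * 4 * 40/7 = 80/7

80/7


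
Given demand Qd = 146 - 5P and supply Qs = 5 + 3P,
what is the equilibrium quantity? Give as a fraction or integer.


First find equilibrium price:
146 - 5P = 5 + 3P
P* = 141/8 = 141/8
Then substitute into demand:
Q* = 146 - 5 * 141/8 = 463/8

463/8


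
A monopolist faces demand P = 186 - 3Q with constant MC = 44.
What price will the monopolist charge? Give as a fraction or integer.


MR = 186 - 6Q
Set MR = MC: 186 - 6Q = 44
Q* = 71/3
Substitute into demand:
P* = 186 - 3*71/3 = 115

115


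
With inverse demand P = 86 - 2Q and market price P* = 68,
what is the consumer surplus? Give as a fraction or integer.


Maximum willingness to pay (at Q=0): P_max = 86
Quantity demanded at P* = 68:
Q* = (86 - 68)/2 = 9
CS = (1/2) * Q* * (P_max - P*)
CS = (1/2) * 9 * (86 - 68)
CS = (1/2) * 9 * 18 = 81

81


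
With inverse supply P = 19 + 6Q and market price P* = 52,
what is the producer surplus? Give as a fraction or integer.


Minimum supply price (at Q=0): P_min = 19
Quantity supplied at P* = 52:
Q* = (52 - 19)/6 = 11/2
PS = (1/2) * Q* * (P* - P_min)
PS = (1/2) * 11/2 * (52 - 19)
PS = (1/2) * 11/2 * 33 = 363/4

363/4


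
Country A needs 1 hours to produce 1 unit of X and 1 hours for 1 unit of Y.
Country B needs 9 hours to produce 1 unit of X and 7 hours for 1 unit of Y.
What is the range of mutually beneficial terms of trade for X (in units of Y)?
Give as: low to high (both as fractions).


Opportunity cost of X for Country A = hours_X / hours_Y = 1/1 = 1 units of Y
Opportunity cost of X for Country B = hours_X / hours_Y = 9/7 = 9/7 units of Y
Terms of trade must be between the two opportunity costs.
Range: 1 to 9/7

1 to 9/7


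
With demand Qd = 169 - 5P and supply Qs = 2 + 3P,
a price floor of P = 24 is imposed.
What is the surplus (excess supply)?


At P = 24:
Qd = 169 - 5*24 = 49
Qs = 2 + 3*24 = 74
Surplus = Qs - Qd = 74 - 49 = 25

25


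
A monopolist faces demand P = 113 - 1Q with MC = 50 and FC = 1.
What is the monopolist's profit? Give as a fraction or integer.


MR = MC: 113 - 2Q = 50
Q* = 63/2
P* = 113 - 1*63/2 = 163/2
Profit = (P* - MC)*Q* - FC
= (163/2 - 50)*63/2 - 1
= 63/2*63/2 - 1
= 3969/4 - 1 = 3965/4

3965/4


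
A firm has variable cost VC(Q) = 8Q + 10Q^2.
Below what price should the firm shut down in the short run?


AVC(Q) = VC(Q)/Q = 8 + 10Q
AVC is increasing in Q, so minimum AVC is at Q -> 0+.
Min AVC = 8
The firm should shut down if P < 8.

8


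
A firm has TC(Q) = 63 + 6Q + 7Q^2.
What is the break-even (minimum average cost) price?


AC(Q) = 63/Q + 6 + 7Q
To minimize: dAC/dQ = -63/Q^2 + 7 = 0
Q^2 = 63/7 = 9
Q* = 3
Min AC = 63/3 + 6 + 7*3
Min AC = 21 + 6 + 21 = 48

48


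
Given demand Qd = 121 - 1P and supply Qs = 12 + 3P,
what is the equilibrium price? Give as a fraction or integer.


At equilibrium, Qd = Qs.
121 - 1P = 12 + 3P
121 - 12 = 1P + 3P
109 = 4P
P* = 109/4 = 109/4

109/4


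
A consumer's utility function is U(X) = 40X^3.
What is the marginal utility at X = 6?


MU = dU/dX = 40*3*X^(3-1)
MU = 120*X^2
At X = 6:
MU = 120 * 6^2
MU = 120 * 36 = 4320

4320


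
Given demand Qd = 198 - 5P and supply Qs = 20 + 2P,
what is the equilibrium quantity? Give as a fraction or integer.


First find equilibrium price:
198 - 5P = 20 + 2P
P* = 178/7 = 178/7
Then substitute into demand:
Q* = 198 - 5 * 178/7 = 496/7

496/7


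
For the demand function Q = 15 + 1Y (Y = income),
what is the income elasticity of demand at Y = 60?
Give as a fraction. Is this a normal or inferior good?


dQ/dY = 1
At Y = 60: Q = 15 + 1*60 = 75
Ey = (dQ/dY)(Y/Q) = 1 * 60 / 75 = 4/5
Since Ey > 0, this is a normal good.

4/5 (normal good)


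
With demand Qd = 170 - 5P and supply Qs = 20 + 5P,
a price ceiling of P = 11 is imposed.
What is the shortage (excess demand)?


At P = 11:
Qd = 170 - 5*11 = 115
Qs = 20 + 5*11 = 75
Shortage = Qd - Qs = 115 - 75 = 40

40


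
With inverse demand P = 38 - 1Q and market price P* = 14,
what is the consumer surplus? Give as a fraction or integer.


Maximum willingness to pay (at Q=0): P_max = 38
Quantity demanded at P* = 14:
Q* = (38 - 14)/1 = 24
CS = (1/2) * Q* * (P_max - P*)
CS = (1/2) * 24 * (38 - 14)
CS = (1/2) * 24 * 24 = 288

288


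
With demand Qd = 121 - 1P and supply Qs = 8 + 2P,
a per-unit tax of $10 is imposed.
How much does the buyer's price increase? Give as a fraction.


With a per-unit tax, the buyer's price increase depends on relative slopes.
Supply slope: d = 2, Demand slope: b = 1
Buyer's price increase = d * tax / (b + d)
= 2 * 10 / (1 + 2)
= 20 / 3 = 20/3

20/3


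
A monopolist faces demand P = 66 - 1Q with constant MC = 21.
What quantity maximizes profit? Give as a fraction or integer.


TR = P*Q = (66 - 1Q)Q = 66Q - 1Q^2
MR = dTR/dQ = 66 - 2Q
Set MR = MC:
66 - 2Q = 21
45 = 2Q
Q* = 45/2 = 45/2

45/2


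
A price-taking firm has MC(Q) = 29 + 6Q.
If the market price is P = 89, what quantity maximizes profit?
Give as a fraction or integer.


In perfect competition, profit is maximized where P = MC.
89 = 29 + 6Q
60 = 6Q
Q* = 60/6 = 10

10


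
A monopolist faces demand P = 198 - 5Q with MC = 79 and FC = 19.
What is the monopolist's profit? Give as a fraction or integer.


MR = MC: 198 - 10Q = 79
Q* = 119/10
P* = 198 - 5*119/10 = 277/2
Profit = (P* - MC)*Q* - FC
= (277/2 - 79)*119/10 - 19
= 119/2*119/10 - 19
= 14161/20 - 19 = 13781/20

13781/20


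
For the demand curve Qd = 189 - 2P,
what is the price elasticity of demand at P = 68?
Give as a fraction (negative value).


dQ/dP = -2
At P = 68: Q = 189 - 2*68 = 53
E = (dQ/dP)(P/Q) = (-2)(68/53) = -136/53

-136/53


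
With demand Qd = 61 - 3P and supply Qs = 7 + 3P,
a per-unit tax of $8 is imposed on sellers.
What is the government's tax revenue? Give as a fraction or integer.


With tax on sellers, new supply: Qs' = 7 + 3(P - 8)
= 3P - 17
New equilibrium quantity:
Q_new = 22
Tax revenue = tax * Q_new = 8 * 22 = 176

176


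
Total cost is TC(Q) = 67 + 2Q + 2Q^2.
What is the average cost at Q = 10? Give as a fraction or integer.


TC(10) = 67 + 2*10 + 2*10^2
TC(10) = 67 + 20 + 200 = 287
AC = TC/Q = 287/10 = 287/10

287/10


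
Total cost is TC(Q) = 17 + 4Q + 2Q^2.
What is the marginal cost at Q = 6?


MC = dTC/dQ = 4 + 2*2*Q
At Q = 6:
MC = 4 + 4*6
MC = 4 + 24 = 28

28


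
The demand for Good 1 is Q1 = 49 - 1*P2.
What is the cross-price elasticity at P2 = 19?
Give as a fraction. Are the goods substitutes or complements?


dQ1/dP2 = -1
At P2 = 19: Q1 = 49 - 1*19 = 30
Exy = (dQ1/dP2)(P2/Q1) = -1 * 19 / 30 = -19/30
Since Exy < 0, the goods are complements.

-19/30 (complements)


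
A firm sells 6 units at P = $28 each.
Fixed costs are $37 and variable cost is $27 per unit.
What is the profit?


Total Revenue = P * Q = 28 * 6 = $168
Total Cost = FC + VC*Q = 37 + 27*6 = $199
Profit = TR - TC = 168 - 199 = $-31

$-31


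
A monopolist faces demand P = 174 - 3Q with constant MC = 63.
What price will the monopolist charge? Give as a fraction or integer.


MR = 174 - 6Q
Set MR = MC: 174 - 6Q = 63
Q* = 37/2
Substitute into demand:
P* = 174 - 3*37/2 = 237/2

237/2


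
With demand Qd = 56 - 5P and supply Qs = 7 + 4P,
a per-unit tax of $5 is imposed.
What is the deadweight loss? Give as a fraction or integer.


Pre-tax equilibrium quantity: Q* = 259/9
Post-tax equilibrium quantity: Q_tax = 53/3
Reduction in quantity: Q* - Q_tax = 100/9
DWL = (1/2) * tax * (Q* - Q_tax)
DWL = (1/2) * 5 * 100/9 = 250/9

250/9


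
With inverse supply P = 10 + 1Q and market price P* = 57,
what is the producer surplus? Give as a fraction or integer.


Minimum supply price (at Q=0): P_min = 10
Quantity supplied at P* = 57:
Q* = (57 - 10)/1 = 47
PS = (1/2) * Q* * (P* - P_min)
PS = (1/2) * 47 * (57 - 10)
PS = (1/2) * 47 * 47 = 2209/2

2209/2


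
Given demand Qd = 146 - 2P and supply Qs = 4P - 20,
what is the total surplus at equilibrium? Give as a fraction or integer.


Find equilibrium: 146 - 2P = 4P - 20
146 + 20 = 6P
P* = 166/6 = 83/3
Q* = 4*83/3 - 20 = 272/3
Inverse demand: P = 73 - Q/2, so P_max = 73
Inverse supply: P = 5 + Q/4, so P_min = 5
CS = (1/2) * 272/3 * (73 - 83/3) = 18496/9
PS = (1/2) * 272/3 * (83/3 - 5) = 9248/9
TS = CS + PS = 18496/9 + 9248/9 = 9248/3

9248/3


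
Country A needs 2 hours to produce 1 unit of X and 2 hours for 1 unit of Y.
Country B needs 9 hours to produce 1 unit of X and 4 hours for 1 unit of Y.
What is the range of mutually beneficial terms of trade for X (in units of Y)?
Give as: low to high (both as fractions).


Opportunity cost of X for Country A = hours_X / hours_Y = 2/2 = 1 units of Y
Opportunity cost of X for Country B = hours_X / hours_Y = 9/4 = 9/4 units of Y
Terms of trade must be between the two opportunity costs.
Range: 1 to 9/4

1 to 9/4


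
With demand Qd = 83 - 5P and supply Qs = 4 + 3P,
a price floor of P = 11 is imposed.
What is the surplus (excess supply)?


At P = 11:
Qd = 83 - 5*11 = 28
Qs = 4 + 3*11 = 37
Surplus = Qs - Qd = 37 - 28 = 9

9


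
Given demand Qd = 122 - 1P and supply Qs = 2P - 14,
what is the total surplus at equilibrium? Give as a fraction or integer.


Find equilibrium: 122 - 1P = 2P - 14
122 + 14 = 3P
P* = 136/3 = 136/3
Q* = 2*136/3 - 14 = 230/3
Inverse demand: P = 122 - Q/1, so P_max = 122
Inverse supply: P = 7 + Q/2, so P_min = 7
CS = (1/2) * 230/3 * (122 - 136/3) = 26450/9
PS = (1/2) * 230/3 * (136/3 - 7) = 13225/9
TS = CS + PS = 26450/9 + 13225/9 = 13225/3

13225/3


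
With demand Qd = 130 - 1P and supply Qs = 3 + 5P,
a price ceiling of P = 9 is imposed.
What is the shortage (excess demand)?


At P = 9:
Qd = 130 - 1*9 = 121
Qs = 3 + 5*9 = 48
Shortage = Qd - Qs = 121 - 48 = 73

73


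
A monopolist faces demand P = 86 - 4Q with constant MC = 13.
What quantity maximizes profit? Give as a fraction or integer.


TR = P*Q = (86 - 4Q)Q = 86Q - 4Q^2
MR = dTR/dQ = 86 - 8Q
Set MR = MC:
86 - 8Q = 13
73 = 8Q
Q* = 73/8 = 73/8

73/8


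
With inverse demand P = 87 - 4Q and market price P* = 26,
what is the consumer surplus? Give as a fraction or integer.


Maximum willingness to pay (at Q=0): P_max = 87
Quantity demanded at P* = 26:
Q* = (87 - 26)/4 = 61/4
CS = (1/2) * Q* * (P_max - P*)
CS = (1/2) * 61/4 * (87 - 26)
CS = (1/2) * 61/4 * 61 = 3721/8

3721/8


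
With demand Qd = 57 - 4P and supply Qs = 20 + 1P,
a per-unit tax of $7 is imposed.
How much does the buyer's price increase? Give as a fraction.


With a per-unit tax, the buyer's price increase depends on relative slopes.
Supply slope: d = 1, Demand slope: b = 4
Buyer's price increase = d * tax / (b + d)
= 1 * 7 / (4 + 1)
= 7 / 5 = 7/5

7/5


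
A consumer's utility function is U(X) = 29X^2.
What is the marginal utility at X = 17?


MU = dU/dX = 29*2*X^(2-1)
MU = 58*X^1
At X = 17:
MU = 58 * 17^1
MU = 58 * 17 = 986

986


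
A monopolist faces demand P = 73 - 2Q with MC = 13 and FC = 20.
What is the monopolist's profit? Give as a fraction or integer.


MR = MC: 73 - 4Q = 13
Q* = 15
P* = 73 - 2*15 = 43
Profit = (P* - MC)*Q* - FC
= (43 - 13)*15 - 20
= 30*15 - 20
= 450 - 20 = 430

430


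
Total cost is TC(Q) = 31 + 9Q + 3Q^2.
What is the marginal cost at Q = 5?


MC = dTC/dQ = 9 + 2*3*Q
At Q = 5:
MC = 9 + 6*5
MC = 9 + 30 = 39

39


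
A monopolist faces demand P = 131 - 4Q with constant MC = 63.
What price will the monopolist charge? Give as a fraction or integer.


MR = 131 - 8Q
Set MR = MC: 131 - 8Q = 63
Q* = 17/2
Substitute into demand:
P* = 131 - 4*17/2 = 97

97


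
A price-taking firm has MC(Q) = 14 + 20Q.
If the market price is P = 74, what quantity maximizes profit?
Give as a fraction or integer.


In perfect competition, profit is maximized where P = MC.
74 = 14 + 20Q
60 = 20Q
Q* = 60/20 = 3

3


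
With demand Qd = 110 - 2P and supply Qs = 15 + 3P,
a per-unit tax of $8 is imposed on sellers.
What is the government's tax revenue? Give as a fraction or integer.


With tax on sellers, new supply: Qs' = 15 + 3(P - 8)
= 3P - 9
New equilibrium quantity:
Q_new = 312/5
Tax revenue = tax * Q_new = 8 * 312/5 = 2496/5

2496/5


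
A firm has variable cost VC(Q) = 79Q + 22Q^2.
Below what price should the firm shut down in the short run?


AVC(Q) = VC(Q)/Q = 79 + 22Q
AVC is increasing in Q, so minimum AVC is at Q -> 0+.
Min AVC = 79
The firm should shut down if P < 79.

79


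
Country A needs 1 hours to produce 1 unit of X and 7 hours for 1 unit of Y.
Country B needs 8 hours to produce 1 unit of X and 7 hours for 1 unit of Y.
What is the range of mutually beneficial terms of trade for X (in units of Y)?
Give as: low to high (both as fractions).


Opportunity cost of X for Country A = hours_X / hours_Y = 1/7 = 1/7 units of Y
Opportunity cost of X for Country B = hours_X / hours_Y = 8/7 = 8/7 units of Y
Terms of trade must be between the two opportunity costs.
Range: 1/7 to 8/7

1/7 to 8/7


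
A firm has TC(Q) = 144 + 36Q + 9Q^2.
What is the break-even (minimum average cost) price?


AC(Q) = 144/Q + 36 + 9Q
To minimize: dAC/dQ = -144/Q^2 + 9 = 0
Q^2 = 144/9 = 16
Q* = 4
Min AC = 144/4 + 36 + 9*4
Min AC = 36 + 36 + 36 = 108

108


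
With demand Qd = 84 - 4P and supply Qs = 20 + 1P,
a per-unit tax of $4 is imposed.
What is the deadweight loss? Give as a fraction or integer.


Pre-tax equilibrium quantity: Q* = 164/5
Post-tax equilibrium quantity: Q_tax = 148/5
Reduction in quantity: Q* - Q_tax = 16/5
DWL = (1/2) * tax * (Q* - Q_tax)
DWL = (1/2) * 4 * 16/5 = 32/5

32/5


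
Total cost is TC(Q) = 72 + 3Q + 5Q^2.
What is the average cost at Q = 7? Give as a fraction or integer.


TC(7) = 72 + 3*7 + 5*7^2
TC(7) = 72 + 21 + 245 = 338
AC = TC/Q = 338/7 = 338/7

338/7


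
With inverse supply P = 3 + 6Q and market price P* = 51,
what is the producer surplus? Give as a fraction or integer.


Minimum supply price (at Q=0): P_min = 3
Quantity supplied at P* = 51:
Q* = (51 - 3)/6 = 8
PS = (1/2) * Q* * (P* - P_min)
PS = (1/2) * 8 * (51 - 3)
PS = (1/2) * 8 * 48 = 192

192


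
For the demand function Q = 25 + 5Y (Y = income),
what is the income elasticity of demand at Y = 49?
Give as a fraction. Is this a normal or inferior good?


dQ/dY = 5
At Y = 49: Q = 25 + 5*49 = 270
Ey = (dQ/dY)(Y/Q) = 5 * 49 / 270 = 49/54
Since Ey > 0, this is a normal good.

49/54 (normal good)


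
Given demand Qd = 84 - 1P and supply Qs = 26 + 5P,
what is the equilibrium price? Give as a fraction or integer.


At equilibrium, Qd = Qs.
84 - 1P = 26 + 5P
84 - 26 = 1P + 5P
58 = 6P
P* = 58/6 = 29/3

29/3


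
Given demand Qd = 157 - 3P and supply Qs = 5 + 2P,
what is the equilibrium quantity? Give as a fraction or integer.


First find equilibrium price:
157 - 3P = 5 + 2P
P* = 152/5 = 152/5
Then substitute into demand:
Q* = 157 - 3 * 152/5 = 329/5

329/5


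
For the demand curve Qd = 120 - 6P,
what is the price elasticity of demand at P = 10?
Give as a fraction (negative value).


dQ/dP = -6
At P = 10: Q = 120 - 6*10 = 60
E = (dQ/dP)(P/Q) = (-6)(10/60) = -1

-1


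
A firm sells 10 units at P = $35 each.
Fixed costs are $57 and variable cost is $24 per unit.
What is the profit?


Total Revenue = P * Q = 35 * 10 = $350
Total Cost = FC + VC*Q = 57 + 24*10 = $297
Profit = TR - TC = 350 - 297 = $53

$53


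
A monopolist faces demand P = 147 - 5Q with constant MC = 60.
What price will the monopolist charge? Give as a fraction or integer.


MR = 147 - 10Q
Set MR = MC: 147 - 10Q = 60
Q* = 87/10
Substitute into demand:
P* = 147 - 5*87/10 = 207/2

207/2


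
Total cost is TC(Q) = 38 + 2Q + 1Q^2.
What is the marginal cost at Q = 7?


MC = dTC/dQ = 2 + 2*1*Q
At Q = 7:
MC = 2 + 2*7
MC = 2 + 14 = 16

16


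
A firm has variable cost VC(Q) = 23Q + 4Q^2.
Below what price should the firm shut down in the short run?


AVC(Q) = VC(Q)/Q = 23 + 4Q
AVC is increasing in Q, so minimum AVC is at Q -> 0+.
Min AVC = 23
The firm should shut down if P < 23.

23


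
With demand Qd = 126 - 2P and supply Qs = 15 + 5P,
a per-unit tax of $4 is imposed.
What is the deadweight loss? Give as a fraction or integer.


Pre-tax equilibrium quantity: Q* = 660/7
Post-tax equilibrium quantity: Q_tax = 620/7
Reduction in quantity: Q* - Q_tax = 40/7
DWL = (1/2) * tax * (Q* - Q_tax)
DWL = (1/2) * 4 * 40/7 = 80/7

80/7


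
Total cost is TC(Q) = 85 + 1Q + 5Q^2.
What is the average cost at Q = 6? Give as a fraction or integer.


TC(6) = 85 + 1*6 + 5*6^2
TC(6) = 85 + 6 + 180 = 271
AC = TC/Q = 271/6 = 271/6

271/6


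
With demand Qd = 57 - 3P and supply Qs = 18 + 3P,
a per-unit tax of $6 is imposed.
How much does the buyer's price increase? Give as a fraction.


With a per-unit tax, the buyer's price increase depends on relative slopes.
Supply slope: d = 3, Demand slope: b = 3
Buyer's price increase = d * tax / (b + d)
= 3 * 6 / (3 + 3)
= 18 / 6 = 3

3


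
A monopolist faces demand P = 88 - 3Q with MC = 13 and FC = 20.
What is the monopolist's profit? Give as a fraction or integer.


MR = MC: 88 - 6Q = 13
Q* = 25/2
P* = 88 - 3*25/2 = 101/2
Profit = (P* - MC)*Q* - FC
= (101/2 - 13)*25/2 - 20
= 75/2*25/2 - 20
= 1875/4 - 20 = 1795/4

1795/4


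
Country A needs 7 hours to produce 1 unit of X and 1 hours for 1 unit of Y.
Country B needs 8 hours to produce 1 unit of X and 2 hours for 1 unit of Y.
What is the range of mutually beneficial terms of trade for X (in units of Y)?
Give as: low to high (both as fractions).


Opportunity cost of X for Country A = hours_X / hours_Y = 7/1 = 7 units of Y
Opportunity cost of X for Country B = hours_X / hours_Y = 8/2 = 4 units of Y
Terms of trade must be between the two opportunity costs.
Range: 4 to 7

4 to 7


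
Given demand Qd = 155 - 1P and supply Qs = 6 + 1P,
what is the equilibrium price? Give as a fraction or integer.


At equilibrium, Qd = Qs.
155 - 1P = 6 + 1P
155 - 6 = 1P + 1P
149 = 2P
P* = 149/2 = 149/2

149/2


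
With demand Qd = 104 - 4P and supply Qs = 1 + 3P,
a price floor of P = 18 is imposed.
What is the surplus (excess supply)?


At P = 18:
Qd = 104 - 4*18 = 32
Qs = 1 + 3*18 = 55
Surplus = Qs - Qd = 55 - 32 = 23

23


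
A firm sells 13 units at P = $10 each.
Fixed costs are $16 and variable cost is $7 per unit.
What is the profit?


Total Revenue = P * Q = 10 * 13 = $130
Total Cost = FC + VC*Q = 16 + 7*13 = $107
Profit = TR - TC = 130 - 107 = $23

$23


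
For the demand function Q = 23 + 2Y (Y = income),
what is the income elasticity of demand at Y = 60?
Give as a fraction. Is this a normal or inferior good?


dQ/dY = 2
At Y = 60: Q = 23 + 2*60 = 143
Ey = (dQ/dY)(Y/Q) = 2 * 60 / 143 = 120/143
Since Ey > 0, this is a normal good.

120/143 (normal good)


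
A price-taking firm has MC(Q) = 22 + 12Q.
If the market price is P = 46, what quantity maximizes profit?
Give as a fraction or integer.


In perfect competition, profit is maximized where P = MC.
46 = 22 + 12Q
24 = 12Q
Q* = 24/12 = 2

2


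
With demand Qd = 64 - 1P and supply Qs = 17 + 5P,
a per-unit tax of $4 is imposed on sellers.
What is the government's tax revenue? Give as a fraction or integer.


With tax on sellers, new supply: Qs' = 17 + 5(P - 4)
= 5P - 3
New equilibrium quantity:
Q_new = 317/6
Tax revenue = tax * Q_new = 4 * 317/6 = 634/3

634/3


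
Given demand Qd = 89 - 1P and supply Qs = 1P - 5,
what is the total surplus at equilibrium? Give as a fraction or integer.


Find equilibrium: 89 - 1P = 1P - 5
89 + 5 = 2P
P* = 94/2 = 47
Q* = 1*47 - 5 = 42
Inverse demand: P = 89 - Q/1, so P_max = 89
Inverse supply: P = 5 + Q/1, so P_min = 5
CS = (1/2) * 42 * (89 - 47) = 882
PS = (1/2) * 42 * (47 - 5) = 882
TS = CS + PS = 882 + 882 = 1764

1764


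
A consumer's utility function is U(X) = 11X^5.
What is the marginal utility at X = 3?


MU = dU/dX = 11*5*X^(5-1)
MU = 55*X^4
At X = 3:
MU = 55 * 3^4
MU = 55 * 81 = 4455

4455


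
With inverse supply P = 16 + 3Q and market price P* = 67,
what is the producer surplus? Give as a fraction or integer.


Minimum supply price (at Q=0): P_min = 16
Quantity supplied at P* = 67:
Q* = (67 - 16)/3 = 17
PS = (1/2) * Q* * (P* - P_min)
PS = (1/2) * 17 * (67 - 16)
PS = (1/2) * 17 * 51 = 867/2

867/2


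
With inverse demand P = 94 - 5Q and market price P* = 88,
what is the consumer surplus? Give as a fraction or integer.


Maximum willingness to pay (at Q=0): P_max = 94
Quantity demanded at P* = 88:
Q* = (94 - 88)/5 = 6/5
CS = (1/2) * Q* * (P_max - P*)
CS = (1/2) * 6/5 * (94 - 88)
CS = (1/2) * 6/5 * 6 = 18/5

18/5


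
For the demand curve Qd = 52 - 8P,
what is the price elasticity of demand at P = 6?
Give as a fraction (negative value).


dQ/dP = -8
At P = 6: Q = 52 - 8*6 = 4
E = (dQ/dP)(P/Q) = (-8)(6/4) = -12

-12


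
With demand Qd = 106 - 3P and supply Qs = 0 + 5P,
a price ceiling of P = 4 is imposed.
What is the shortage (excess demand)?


At P = 4:
Qd = 106 - 3*4 = 94
Qs = 0 + 5*4 = 20
Shortage = Qd - Qs = 94 - 20 = 74

74


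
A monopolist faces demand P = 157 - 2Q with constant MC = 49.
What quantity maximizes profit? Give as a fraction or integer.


TR = P*Q = (157 - 2Q)Q = 157Q - 2Q^2
MR = dTR/dQ = 157 - 4Q
Set MR = MC:
157 - 4Q = 49
108 = 4Q
Q* = 108/4 = 27

27


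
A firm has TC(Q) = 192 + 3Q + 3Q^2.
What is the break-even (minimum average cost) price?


AC(Q) = 192/Q + 3 + 3Q
To minimize: dAC/dQ = -192/Q^2 + 3 = 0
Q^2 = 192/3 = 64
Q* = 8
Min AC = 192/8 + 3 + 3*8
Min AC = 24 + 3 + 24 = 51

51


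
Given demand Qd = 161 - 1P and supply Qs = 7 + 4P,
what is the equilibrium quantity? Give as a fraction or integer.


First find equilibrium price:
161 - 1P = 7 + 4P
P* = 154/5 = 154/5
Then substitute into demand:
Q* = 161 - 1 * 154/5 = 651/5

651/5


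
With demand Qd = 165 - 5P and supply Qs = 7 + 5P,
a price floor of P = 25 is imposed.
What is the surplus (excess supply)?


At P = 25:
Qd = 165 - 5*25 = 40
Qs = 7 + 5*25 = 132
Surplus = Qs - Qd = 132 - 40 = 92

92


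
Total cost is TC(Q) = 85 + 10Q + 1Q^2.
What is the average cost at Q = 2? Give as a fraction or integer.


TC(2) = 85 + 10*2 + 1*2^2
TC(2) = 85 + 20 + 4 = 109
AC = TC/Q = 109/2 = 109/2

109/2


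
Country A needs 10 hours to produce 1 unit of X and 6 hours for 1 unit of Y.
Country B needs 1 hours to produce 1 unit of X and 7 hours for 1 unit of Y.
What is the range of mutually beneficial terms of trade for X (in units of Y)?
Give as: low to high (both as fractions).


Opportunity cost of X for Country A = hours_X / hours_Y = 10/6 = 5/3 units of Y
Opportunity cost of X for Country B = hours_X / hours_Y = 1/7 = 1/7 units of Y
Terms of trade must be between the two opportunity costs.
Range: 1/7 to 5/3

1/7 to 5/3


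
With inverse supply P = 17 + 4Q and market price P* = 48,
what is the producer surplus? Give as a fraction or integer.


Minimum supply price (at Q=0): P_min = 17
Quantity supplied at P* = 48:
Q* = (48 - 17)/4 = 31/4
PS = (1/2) * Q* * (P* - P_min)
PS = (1/2) * 31/4 * (48 - 17)
PS = (1/2) * 31/4 * 31 = 961/8

961/8
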